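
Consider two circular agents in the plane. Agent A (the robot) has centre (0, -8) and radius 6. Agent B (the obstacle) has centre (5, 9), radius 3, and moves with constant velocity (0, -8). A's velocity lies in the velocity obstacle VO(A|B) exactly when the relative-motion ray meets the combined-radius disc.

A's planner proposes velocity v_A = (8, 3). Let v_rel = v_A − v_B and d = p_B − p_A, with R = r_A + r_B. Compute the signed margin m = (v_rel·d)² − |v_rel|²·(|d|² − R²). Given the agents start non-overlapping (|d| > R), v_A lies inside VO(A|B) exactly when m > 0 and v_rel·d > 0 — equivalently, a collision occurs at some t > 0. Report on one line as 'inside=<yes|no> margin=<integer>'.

d = (5, 17),  |d|² = 314;  R = 6+3 = 9,  c = 314−9² = 233
v_rel = (8, 11),  |v_rel|² = 185;  v_rel·d = (8)·(5) + (11)·(17) = 227
185·t² − 454·t + 233 = 0  ⇒  m = 227² − 185·233 = 8424
m = 8424 > 0,  v_rel·d = 227 > 0  ⇒  inside

inside=yes margin=8424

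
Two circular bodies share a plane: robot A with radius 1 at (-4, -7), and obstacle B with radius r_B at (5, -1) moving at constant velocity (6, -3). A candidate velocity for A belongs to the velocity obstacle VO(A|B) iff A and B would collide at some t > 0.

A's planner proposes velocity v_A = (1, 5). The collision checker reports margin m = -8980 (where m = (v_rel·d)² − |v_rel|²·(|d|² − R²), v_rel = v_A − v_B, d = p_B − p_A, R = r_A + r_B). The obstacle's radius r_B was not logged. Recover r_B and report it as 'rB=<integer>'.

m = -8980
d = (9, 6);  v_rel = (-5, 8),  |v_rel|² = 89
v_rel×d = (-5)·(6) − (8)·(9) = -102
since m = R²·89 − (-102)²:  R² = (10404 + -8980) / 89 = 16
R = √16 = 4  ⇒  r_B = 4 − 1 = 3

rB=3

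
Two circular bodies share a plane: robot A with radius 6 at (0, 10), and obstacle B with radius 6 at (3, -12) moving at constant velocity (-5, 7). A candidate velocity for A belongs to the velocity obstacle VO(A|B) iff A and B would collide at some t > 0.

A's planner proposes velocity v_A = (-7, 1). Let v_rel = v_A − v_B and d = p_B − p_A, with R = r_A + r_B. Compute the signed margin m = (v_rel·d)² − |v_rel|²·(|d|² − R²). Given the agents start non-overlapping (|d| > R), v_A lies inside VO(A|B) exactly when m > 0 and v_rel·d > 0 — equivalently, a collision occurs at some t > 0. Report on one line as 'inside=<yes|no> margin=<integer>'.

d = (3, -22),  |d|² = 493;  R = 6+6 = 12,  c = 493−12² = 349
v_rel = (-2, -6),  |v_rel|² = 40;  v_rel·d = (-2)·(3) + (-6)·(-22) = 126
40·t² − 252·t + 349 = 0  ⇒  m = 126² − 40·349 = 1916
m = 1916 > 0,  v_rel·d = 126 > 0  ⇒  inside

inside=yes margin=1916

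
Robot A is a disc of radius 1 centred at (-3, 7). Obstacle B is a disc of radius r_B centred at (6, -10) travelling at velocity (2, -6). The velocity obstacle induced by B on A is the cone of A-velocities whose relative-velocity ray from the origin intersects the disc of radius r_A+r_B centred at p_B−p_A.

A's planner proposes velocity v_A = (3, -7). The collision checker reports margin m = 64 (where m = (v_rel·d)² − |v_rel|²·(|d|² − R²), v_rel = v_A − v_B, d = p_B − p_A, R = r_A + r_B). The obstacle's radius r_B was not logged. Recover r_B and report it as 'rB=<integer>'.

m = 64
d = (9, -17);  v_rel = (1, -1),  |v_rel|² = 2
v_rel×d = (1)·(-17) − (-1)·(9) = -8
since m = R²·2 − (-8)²:  R² = (64 + 64) / 2 = 64
R = √64 = 8  ⇒  r_B = 8 − 1 = 7

rB=7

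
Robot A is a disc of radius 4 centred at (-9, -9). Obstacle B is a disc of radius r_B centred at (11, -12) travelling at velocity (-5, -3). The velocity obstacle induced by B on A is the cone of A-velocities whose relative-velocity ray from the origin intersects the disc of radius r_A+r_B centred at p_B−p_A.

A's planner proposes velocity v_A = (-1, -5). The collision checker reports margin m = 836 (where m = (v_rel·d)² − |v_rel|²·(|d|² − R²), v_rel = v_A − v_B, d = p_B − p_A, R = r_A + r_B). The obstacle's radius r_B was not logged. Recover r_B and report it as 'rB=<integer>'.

m = 836
d = (20, -3);  v_rel = (4, -2),  |v_rel|² = 20
v_rel×d = (4)·(-3) − (-2)·(20) = 28
since m = R²·20 − 28²:  R² = (784 + 836) / 20 = 81
R = √81 = 9  ⇒  r_B = 9 − 4 = 5

rB=5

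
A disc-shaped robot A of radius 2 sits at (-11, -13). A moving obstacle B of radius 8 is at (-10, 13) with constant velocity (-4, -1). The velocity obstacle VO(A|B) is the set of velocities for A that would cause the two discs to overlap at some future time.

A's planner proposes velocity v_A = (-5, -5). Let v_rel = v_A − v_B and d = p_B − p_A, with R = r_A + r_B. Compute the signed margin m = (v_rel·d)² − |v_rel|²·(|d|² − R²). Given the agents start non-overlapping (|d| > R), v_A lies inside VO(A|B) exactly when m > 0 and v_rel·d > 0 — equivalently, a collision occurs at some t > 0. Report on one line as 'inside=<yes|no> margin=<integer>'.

d = (1, 26),  |d|² = 677;  R = 2+8 = 10,  c = 677−10² = 577
v_rel = (-1, -4),  |v_rel|² = 17;  v_rel·d = (-1)·(1) + (-4)·(26) = -105
17·t² + 210·t + 577 = 0  ⇒  m = (-105)² − 17·577 = 1216
m = 1216 > 0,  v_rel·d = -105 < 0  ⇒  outside

inside=no margin=1216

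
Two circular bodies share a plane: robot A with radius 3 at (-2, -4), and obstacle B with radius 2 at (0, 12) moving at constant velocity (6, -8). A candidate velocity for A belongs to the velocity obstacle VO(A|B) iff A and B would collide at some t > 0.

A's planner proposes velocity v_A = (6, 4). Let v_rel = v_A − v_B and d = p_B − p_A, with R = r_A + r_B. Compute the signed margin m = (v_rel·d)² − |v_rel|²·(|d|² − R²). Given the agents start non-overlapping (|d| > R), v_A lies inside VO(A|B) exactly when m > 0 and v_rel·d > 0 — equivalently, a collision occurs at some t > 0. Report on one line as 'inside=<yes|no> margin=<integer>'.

d = (2, 16),  |d|² = 260;  R = 3+2 = 5,  c = 260−5² = 235
v_rel = (0, 12),  |v_rel|² = 144;  v_rel·d = (0)·(2) + (12)·(16) = 192
144·t² − 384·t + 235 = 0  ⇒  m = 192² − 144·235 = 3024
m = 3024 > 0,  v_rel·d = 192 > 0  ⇒  inside

inside=yes margin=3024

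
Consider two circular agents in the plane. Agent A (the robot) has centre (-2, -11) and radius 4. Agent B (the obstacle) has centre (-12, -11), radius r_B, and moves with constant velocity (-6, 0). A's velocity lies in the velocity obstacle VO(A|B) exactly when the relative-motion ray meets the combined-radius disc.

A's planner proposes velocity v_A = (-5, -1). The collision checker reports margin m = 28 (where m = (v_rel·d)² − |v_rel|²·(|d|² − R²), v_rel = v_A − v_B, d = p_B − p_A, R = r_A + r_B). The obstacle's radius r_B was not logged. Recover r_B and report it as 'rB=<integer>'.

m = 28
d = (-10, 0);  v_rel = (1, -1),  |v_rel|² = 2
v_rel×d = (1)·(0) − (-1)·(-10) = -10
since m = R²·2 − (-10)²:  R² = (100 + 28) / 2 = 64
R = √64 = 8  ⇒  r_B = 8 − 4 = 4

rB=4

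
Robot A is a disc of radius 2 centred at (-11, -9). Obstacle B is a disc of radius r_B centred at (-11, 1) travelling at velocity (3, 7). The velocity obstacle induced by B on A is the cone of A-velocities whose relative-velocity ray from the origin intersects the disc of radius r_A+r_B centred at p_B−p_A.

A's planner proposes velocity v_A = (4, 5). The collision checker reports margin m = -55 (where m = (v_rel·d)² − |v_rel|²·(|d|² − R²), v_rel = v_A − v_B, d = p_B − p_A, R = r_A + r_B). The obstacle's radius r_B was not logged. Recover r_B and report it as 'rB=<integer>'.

m = -55
d = (0, 10);  v_rel = (1, -2),  |v_rel|² = 5
v_rel×d = (1)·(10) − (-2)·(0) = 10
since m = R²·5 − 10²:  R² = (100 + -55) / 5 = 9
R = √9 = 3  ⇒  r_B = 3 − 2 = 1

rB=1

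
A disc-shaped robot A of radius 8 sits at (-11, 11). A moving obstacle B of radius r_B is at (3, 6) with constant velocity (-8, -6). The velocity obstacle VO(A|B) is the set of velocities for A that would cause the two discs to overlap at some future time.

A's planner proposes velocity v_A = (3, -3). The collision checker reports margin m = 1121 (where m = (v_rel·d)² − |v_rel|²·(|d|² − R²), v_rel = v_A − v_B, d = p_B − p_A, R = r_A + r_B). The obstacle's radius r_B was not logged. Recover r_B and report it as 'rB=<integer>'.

m = 1121
d = (14, -5);  v_rel = (11, 3),  |v_rel|² = 130
v_rel×d = (11)·(-5) − (3)·(14) = -97
since m = R²·130 − (-97)²:  R² = (9409 + 1121) / 130 = 81
R = √81 = 9  ⇒  r_B = 9 − 8 = 1

rB=1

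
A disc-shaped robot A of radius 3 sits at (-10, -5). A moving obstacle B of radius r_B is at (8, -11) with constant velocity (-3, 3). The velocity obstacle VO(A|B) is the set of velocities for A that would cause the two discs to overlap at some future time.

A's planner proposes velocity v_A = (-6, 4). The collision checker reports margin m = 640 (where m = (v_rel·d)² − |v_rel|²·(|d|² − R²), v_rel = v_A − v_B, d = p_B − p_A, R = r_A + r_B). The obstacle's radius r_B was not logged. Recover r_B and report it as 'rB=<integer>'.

m = 640
d = (18, -6);  v_rel = (-3, 1),  |v_rel|² = 10
v_rel×d = (-3)·(-6) − (1)·(18) = 0
since m = R²·10 − 0²:  R² = (0 + 640) / 10 = 64
R = √64 = 8  ⇒  r_B = 8 − 3 = 5

rB=5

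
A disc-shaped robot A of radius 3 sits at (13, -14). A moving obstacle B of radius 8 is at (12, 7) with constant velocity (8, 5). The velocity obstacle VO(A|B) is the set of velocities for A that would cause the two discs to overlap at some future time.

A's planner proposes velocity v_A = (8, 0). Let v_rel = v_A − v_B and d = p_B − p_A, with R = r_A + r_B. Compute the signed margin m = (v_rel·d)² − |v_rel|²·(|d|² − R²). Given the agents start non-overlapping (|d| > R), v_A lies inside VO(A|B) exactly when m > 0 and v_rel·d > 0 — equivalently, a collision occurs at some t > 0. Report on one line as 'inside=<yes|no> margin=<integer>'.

d = (-1, 21),  |d|² = 442;  R = 3+8 = 11,  c = 442−11² = 321
v_rel = (0, -5),  |v_rel|² = 25;  v_rel·d = (0)·(-1) + (-5)·(21) = -105
25·t² + 210·t + 321 = 0  ⇒  m = (-105)² − 25·321 = 3000
m = 3000 > 0,  v_rel·d = -105 < 0  ⇒  outside

inside=no margin=3000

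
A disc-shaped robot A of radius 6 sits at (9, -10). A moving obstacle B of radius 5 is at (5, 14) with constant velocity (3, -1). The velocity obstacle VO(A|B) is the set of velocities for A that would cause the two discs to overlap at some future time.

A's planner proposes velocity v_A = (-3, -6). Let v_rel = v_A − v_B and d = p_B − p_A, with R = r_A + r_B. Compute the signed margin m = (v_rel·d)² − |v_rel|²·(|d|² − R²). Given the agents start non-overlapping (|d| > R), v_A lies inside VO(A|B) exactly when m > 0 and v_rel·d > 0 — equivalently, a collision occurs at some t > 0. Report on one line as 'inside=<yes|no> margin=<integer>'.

d = (-4, 24),  |d|² = 592;  R = 6+5 = 11,  c = 592−11² = 471
v_rel = (-6, -5),  |v_rel|² = 61;  v_rel·d = (-6)·(-4) + (-5)·(24) = -96
61·t² + 192·t + 471 = 0  ⇒  m = (-96)² − 61·471 = -19515
m = -19515 < 0,  v_rel·d = -96 < 0  ⇒  outside

inside=no margin=-19515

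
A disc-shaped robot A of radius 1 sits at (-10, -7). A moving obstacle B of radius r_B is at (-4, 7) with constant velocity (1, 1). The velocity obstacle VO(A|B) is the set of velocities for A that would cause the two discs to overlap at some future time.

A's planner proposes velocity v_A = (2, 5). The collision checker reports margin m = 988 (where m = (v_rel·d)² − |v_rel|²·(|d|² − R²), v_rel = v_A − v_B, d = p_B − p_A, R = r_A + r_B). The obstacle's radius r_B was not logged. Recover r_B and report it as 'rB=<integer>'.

m = 988
d = (6, 14);  v_rel = (1, 4),  |v_rel|² = 17
v_rel×d = (1)·(14) − (4)·(6) = -10
since m = R²·17 − (-10)²:  R² = (100 + 988) / 17 = 64
R = √64 = 8  ⇒  r_B = 8 − 1 = 7

rB=7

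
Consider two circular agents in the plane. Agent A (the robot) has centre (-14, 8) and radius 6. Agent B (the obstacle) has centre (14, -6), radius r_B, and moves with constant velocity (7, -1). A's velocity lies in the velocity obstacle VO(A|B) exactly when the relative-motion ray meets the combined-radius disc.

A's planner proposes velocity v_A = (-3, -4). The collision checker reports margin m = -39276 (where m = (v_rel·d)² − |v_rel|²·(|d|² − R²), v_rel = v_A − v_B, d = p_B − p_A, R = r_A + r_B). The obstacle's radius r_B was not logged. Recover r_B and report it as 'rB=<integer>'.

m = -39276
d = (28, -14);  v_rel = (-10, -3),  |v_rel|² = 109
v_rel×d = (-10)·(-14) − (-3)·(28) = 224
since m = R²·109 − 224²:  R² = (50176 + -39276) / 109 = 100
R = √100 = 10  ⇒  r_B = 10 − 6 = 4

rB=4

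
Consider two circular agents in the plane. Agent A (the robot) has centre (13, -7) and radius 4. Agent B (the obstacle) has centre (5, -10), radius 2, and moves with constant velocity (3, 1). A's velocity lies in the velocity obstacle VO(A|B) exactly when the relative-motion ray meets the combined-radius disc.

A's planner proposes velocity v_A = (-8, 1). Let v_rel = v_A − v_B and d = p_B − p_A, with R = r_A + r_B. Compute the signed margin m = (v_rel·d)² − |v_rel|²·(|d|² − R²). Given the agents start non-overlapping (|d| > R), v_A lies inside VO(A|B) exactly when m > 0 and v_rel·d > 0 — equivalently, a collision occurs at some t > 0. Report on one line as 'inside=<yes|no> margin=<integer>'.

d = (-8, -3),  |d|² = 73;  R = 4+2 = 6,  c = 73−6² = 37
v_rel = (-11, 0),  |v_rel|² = 121;  v_rel·d = (-11)·(-8) + (0)·(-3) = 88
121·t² − 176·t + 37 = 0  ⇒  m = 88² − 121·37 = 3267
m = 3267 > 0,  v_rel·d = 88 > 0  ⇒  inside

inside=yes margin=3267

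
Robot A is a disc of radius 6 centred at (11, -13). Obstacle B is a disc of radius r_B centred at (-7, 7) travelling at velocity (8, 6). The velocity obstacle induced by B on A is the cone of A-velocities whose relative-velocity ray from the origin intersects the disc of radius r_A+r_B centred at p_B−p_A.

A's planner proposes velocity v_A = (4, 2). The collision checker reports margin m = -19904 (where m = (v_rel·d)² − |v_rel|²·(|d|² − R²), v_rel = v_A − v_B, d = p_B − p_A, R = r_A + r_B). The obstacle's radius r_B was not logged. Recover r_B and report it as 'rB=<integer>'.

m = -19904
d = (-18, 20);  v_rel = (-4, -4),  |v_rel|² = 32
v_rel×d = (-4)·(20) − (-4)·(-18) = -152
since m = R²·32 − (-152)²:  R² = (23104 + -19904) / 32 = 100
R = √100 = 10  ⇒  r_B = 10 − 6 = 4

rB=4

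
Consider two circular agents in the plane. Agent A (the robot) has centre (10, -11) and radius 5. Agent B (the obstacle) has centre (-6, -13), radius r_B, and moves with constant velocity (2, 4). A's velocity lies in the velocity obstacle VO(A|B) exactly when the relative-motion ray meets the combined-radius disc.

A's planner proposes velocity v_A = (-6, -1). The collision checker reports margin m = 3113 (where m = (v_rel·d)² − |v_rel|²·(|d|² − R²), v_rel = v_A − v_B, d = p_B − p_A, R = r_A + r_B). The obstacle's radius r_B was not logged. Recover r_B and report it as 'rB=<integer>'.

m = 3113
d = (-16, -2);  v_rel = (-8, -5),  |v_rel|² = 89
v_rel×d = (-8)·(-2) − (-5)·(-16) = -64
since m = R²·89 − (-64)²:  R² = (4096 + 3113) / 89 = 81
R = √81 = 9  ⇒  r_B = 9 − 5 = 4

rB=4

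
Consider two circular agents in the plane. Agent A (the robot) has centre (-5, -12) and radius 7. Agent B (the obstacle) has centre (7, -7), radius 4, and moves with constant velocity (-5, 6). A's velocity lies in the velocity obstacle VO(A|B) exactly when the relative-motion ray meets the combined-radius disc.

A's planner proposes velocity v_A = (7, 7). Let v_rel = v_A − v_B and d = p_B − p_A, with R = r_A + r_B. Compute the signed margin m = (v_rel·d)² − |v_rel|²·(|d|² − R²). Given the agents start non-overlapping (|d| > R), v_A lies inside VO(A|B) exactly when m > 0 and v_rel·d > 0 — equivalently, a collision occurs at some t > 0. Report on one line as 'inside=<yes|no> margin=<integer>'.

d = (12, 5),  |d|² = 169;  R = 7+4 = 11,  c = 169−11² = 48
v_rel = (12, 1),  |v_rel|² = 145;  v_rel·d = (12)·(12) + (1)·(5) = 149
145·t² − 298·t + 48 = 0  ⇒  m = 149² − 145·48 = 15241
m = 15241 > 0,  v_rel·d = 149 > 0  ⇒  inside

inside=yes margin=15241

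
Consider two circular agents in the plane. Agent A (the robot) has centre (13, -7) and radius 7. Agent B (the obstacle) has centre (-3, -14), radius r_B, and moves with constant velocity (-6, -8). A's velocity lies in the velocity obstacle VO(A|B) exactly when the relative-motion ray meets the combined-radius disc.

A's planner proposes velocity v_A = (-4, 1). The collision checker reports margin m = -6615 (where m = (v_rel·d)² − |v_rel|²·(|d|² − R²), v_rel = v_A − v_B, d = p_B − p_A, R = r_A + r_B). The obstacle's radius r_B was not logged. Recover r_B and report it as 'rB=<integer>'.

m = -6615
d = (-16, -7);  v_rel = (2, 9),  |v_rel|² = 85
v_rel×d = (2)·(-7) − (9)·(-16) = 130
since m = R²·85 − 130²:  R² = (16900 + -6615) / 85 = 121
R = √121 = 11  ⇒  r_B = 11 − 7 = 4

rB=4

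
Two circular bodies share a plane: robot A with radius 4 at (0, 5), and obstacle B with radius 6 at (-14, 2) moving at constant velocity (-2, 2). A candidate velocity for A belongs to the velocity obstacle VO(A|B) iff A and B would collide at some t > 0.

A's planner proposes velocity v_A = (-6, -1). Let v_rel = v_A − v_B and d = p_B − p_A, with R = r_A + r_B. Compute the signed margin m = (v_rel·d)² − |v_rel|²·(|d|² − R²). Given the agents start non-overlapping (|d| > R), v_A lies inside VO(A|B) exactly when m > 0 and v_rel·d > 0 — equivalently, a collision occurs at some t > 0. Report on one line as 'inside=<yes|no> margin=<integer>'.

d = (-14, -3),  |d|² = 205;  R = 4+6 = 10,  c = 205−10² = 105
v_rel = (-4, -3),  |v_rel|² = 25;  v_rel·d = (-4)·(-14) + (-3)·(-3) = 65
25·t² − 130·t + 105 = 0  ⇒  m = 65² − 25·105 = 1600
m = 1600 > 0,  v_rel·d = 65 > 0  ⇒  inside

inside=yes margin=1600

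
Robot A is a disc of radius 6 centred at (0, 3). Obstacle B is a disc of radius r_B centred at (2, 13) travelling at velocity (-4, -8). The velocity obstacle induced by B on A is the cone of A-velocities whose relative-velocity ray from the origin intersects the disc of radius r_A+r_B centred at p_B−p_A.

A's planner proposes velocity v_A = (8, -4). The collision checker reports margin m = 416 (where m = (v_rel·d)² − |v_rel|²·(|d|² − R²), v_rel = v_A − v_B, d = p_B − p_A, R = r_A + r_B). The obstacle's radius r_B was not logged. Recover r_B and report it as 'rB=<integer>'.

m = 416
d = (2, 10);  v_rel = (12, 4),  |v_rel|² = 160
v_rel×d = (12)·(10) − (4)·(2) = 112
since m = R²·160 − 112²:  R² = (12544 + 416) / 160 = 81
R = √81 = 9  ⇒  r_B = 9 − 6 = 3

rB=3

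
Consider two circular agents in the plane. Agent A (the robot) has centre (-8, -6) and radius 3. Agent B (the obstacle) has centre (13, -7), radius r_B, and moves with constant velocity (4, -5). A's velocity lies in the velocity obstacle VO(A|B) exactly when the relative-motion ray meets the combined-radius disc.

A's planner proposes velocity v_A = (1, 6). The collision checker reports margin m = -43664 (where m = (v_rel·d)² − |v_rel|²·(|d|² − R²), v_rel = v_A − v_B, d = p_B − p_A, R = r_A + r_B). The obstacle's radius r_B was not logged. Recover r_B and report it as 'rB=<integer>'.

m = -43664
d = (21, -1);  v_rel = (-3, 11),  |v_rel|² = 130
v_rel×d = (-3)·(-1) − (11)·(21) = -228
since m = R²·130 − (-228)²:  R² = (51984 + -43664) / 130 = 64
R = √64 = 8  ⇒  r_B = 8 − 3 = 5

rB=5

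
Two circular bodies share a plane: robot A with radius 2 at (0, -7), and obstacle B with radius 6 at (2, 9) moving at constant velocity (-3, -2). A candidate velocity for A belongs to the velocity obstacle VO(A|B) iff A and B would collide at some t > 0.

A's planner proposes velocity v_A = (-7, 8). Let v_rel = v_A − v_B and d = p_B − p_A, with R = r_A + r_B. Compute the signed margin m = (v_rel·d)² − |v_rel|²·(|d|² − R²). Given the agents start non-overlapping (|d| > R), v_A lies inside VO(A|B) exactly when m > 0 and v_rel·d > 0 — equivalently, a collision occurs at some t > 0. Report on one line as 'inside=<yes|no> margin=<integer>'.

d = (2, 16),  |d|² = 260;  R = 2+6 = 8,  c = 260−8² = 196
v_rel = (-4, 10),  |v_rel|² = 116;  v_rel·d = (-4)·(2) + (10)·(16) = 152
116·t² − 304·t + 196 = 0  ⇒  m = 152² − 116·196 = 368
m = 368 > 0,  v_rel·d = 152 > 0  ⇒  inside

inside=yes margin=368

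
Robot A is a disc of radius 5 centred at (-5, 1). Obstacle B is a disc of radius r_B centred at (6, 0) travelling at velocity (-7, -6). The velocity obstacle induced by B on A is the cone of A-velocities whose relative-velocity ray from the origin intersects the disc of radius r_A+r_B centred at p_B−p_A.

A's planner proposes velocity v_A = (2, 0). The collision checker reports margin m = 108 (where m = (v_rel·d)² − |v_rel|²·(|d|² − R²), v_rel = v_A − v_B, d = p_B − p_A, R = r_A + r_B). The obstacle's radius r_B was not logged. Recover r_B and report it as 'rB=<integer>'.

m = 108
d = (11, -1);  v_rel = (9, 6),  |v_rel|² = 117
v_rel×d = (9)·(-1) − (6)·(11) = -75
since m = R²·117 − (-75)²:  R² = (5625 + 108) / 117 = 49
R = √49 = 7  ⇒  r_B = 7 − 5 = 2

rB=2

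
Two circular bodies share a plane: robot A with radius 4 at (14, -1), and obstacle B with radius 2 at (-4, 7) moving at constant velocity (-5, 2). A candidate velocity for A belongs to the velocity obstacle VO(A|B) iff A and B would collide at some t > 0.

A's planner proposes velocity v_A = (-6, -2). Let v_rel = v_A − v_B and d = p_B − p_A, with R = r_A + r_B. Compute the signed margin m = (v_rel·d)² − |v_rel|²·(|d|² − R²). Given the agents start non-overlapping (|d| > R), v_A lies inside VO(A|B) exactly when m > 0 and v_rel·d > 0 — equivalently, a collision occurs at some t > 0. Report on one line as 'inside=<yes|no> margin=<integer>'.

d = (-18, 8),  |d|² = 388;  R = 4+2 = 6,  c = 388−6² = 352
v_rel = (-1, -4),  |v_rel|² = 17;  v_rel·d = (-1)·(-18) + (-4)·(8) = -14
17·t² + 28·t + 352 = 0  ⇒  m = (-14)² − 17·352 = -5788
m = -5788 < 0,  v_rel·d = -14 < 0  ⇒  outside

inside=no margin=-5788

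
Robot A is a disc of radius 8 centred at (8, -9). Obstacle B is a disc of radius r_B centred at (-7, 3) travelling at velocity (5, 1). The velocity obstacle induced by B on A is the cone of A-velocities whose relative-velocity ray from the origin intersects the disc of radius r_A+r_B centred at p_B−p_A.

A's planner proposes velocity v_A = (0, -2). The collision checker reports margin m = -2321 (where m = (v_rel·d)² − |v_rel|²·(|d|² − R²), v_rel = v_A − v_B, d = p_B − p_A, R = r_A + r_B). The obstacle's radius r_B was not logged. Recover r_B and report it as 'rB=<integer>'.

m = -2321
d = (-15, 12);  v_rel = (-5, -3),  |v_rel|² = 34
v_rel×d = (-5)·(12) − (-3)·(-15) = -105
since m = R²·34 − (-105)²:  R² = (11025 + -2321) / 34 = 256
R = √256 = 16  ⇒  r_B = 16 − 8 = 8

rB=8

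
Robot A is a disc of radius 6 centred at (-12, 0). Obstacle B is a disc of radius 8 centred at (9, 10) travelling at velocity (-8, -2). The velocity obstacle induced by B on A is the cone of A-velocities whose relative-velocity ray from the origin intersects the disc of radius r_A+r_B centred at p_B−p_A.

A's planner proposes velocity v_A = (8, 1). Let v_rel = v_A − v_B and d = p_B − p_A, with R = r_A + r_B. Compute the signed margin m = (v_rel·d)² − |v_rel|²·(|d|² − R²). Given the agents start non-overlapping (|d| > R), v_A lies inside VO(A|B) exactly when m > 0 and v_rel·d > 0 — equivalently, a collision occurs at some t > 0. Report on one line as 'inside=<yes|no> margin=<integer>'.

d = (21, 10),  |d|² = 541;  R = 6+8 = 14,  c = 541−14² = 345
v_rel = (16, 3),  |v_rel|² = 265;  v_rel·d = (16)·(21) + (3)·(10) = 366
265·t² − 732·t + 345 = 0  ⇒  m = 366² − 265·345 = 42531
m = 42531 > 0,  v_rel·d = 366 > 0  ⇒  inside

inside=yes margin=42531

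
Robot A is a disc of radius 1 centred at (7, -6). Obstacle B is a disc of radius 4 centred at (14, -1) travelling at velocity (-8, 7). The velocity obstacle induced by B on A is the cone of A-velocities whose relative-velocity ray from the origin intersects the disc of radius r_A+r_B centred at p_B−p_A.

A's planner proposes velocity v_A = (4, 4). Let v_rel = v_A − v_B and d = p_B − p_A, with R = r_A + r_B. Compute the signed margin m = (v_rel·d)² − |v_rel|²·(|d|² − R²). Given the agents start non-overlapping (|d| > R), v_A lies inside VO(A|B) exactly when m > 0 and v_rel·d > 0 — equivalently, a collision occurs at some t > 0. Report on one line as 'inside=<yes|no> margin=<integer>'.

d = (7, 5),  |d|² = 74;  R = 1+4 = 5,  c = 74−5² = 49
v_rel = (12, -3),  |v_rel|² = 153;  v_rel·d = (12)·(7) + (-3)·(5) = 69
153·t² − 138·t + 49 = 0  ⇒  m = 69² − 153·49 = -2736
m = -2736 < 0,  v_rel·d = 69 > 0  ⇒  outside

inside=no margin=-2736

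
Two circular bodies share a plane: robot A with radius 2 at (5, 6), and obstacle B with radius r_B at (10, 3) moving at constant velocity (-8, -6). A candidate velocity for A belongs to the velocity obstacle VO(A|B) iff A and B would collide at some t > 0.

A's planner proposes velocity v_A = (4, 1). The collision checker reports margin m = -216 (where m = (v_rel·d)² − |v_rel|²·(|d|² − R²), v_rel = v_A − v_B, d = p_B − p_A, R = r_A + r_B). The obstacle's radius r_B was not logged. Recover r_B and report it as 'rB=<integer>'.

m = -216
d = (5, -3);  v_rel = (12, 7),  |v_rel|² = 193
v_rel×d = (12)·(-3) − (7)·(5) = -71
since m = R²·193 − (-71)²:  R² = (5041 + -216) / 193 = 25
R = √25 = 5  ⇒  r_B = 5 − 2 = 3

rB=3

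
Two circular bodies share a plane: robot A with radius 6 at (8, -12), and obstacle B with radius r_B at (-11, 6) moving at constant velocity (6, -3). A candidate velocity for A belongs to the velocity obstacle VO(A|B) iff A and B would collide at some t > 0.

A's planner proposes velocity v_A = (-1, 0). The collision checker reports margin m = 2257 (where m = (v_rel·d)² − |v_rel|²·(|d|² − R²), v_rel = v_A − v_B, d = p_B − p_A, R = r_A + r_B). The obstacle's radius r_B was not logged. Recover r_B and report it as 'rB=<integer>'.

m = 2257
d = (-19, 18);  v_rel = (-7, 3),  |v_rel|² = 58
v_rel×d = (-7)·(18) − (3)·(-19) = -69
since m = R²·58 − (-69)²:  R² = (4761 + 2257) / 58 = 121
R = √121 = 11  ⇒  r_B = 11 − 6 = 5

rB=5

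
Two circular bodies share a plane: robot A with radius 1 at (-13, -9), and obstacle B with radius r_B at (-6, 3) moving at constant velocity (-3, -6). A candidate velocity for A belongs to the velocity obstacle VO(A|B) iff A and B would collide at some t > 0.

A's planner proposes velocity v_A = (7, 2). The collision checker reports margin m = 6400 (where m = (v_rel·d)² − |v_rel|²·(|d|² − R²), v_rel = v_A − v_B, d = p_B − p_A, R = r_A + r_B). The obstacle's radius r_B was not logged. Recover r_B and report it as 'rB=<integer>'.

m = 6400
d = (7, 12);  v_rel = (10, 8),  |v_rel|² = 164
v_rel×d = (10)·(12) − (8)·(7) = 64
since m = R²·164 − 64²:  R² = (4096 + 6400) / 164 = 64
R = √64 = 8  ⇒  r_B = 8 − 1 = 7

rB=7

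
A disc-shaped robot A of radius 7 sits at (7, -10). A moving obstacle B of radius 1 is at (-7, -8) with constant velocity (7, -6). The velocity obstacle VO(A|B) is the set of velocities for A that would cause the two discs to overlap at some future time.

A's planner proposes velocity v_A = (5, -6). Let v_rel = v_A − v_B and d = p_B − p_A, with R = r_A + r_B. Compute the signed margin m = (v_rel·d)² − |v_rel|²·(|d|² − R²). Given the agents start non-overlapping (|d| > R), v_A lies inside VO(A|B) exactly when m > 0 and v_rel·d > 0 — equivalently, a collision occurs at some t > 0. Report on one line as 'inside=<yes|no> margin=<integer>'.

d = (-14, 2),  |d|² = 200;  R = 7+1 = 8,  c = 200−8² = 136
v_rel = (-2, 0),  |v_rel|² = 4;  v_rel·d = (-2)·(-14) + (0)·(2) = 28
4·t² − 56·t + 136 = 0  ⇒  m = 28² − 4·136 = 240
m = 240 > 0,  v_rel·d = 28 > 0  ⇒  inside

inside=yes margin=240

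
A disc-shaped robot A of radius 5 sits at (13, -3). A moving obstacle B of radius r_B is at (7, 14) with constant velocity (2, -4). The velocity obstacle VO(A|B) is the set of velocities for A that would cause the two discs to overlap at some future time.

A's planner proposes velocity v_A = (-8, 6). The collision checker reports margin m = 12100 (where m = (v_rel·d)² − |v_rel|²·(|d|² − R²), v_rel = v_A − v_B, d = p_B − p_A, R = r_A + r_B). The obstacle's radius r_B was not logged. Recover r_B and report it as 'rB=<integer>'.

m = 12100
d = (-6, 17);  v_rel = (-10, 10),  |v_rel|² = 200
v_rel×d = (-10)·(17) − (10)·(-6) = -110
since m = R²·200 − (-110)²:  R² = (12100 + 12100) / 200 = 121
R = √121 = 11  ⇒  r_B = 11 − 5 = 6

rB=6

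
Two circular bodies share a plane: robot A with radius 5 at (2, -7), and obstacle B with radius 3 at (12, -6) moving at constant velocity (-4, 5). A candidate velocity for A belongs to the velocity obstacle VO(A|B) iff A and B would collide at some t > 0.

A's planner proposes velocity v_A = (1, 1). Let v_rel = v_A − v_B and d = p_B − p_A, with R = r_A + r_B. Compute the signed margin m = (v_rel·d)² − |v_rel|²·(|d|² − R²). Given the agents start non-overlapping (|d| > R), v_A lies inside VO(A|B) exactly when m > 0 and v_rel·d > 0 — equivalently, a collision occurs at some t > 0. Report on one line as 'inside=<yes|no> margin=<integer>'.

d = (10, 1),  |d|² = 101;  R = 5+3 = 8,  c = 101−8² = 37
v_rel = (5, -4),  |v_rel|² = 41;  v_rel·d = (5)·(10) + (-4)·(1) = 46
41·t² − 92·t + 37 = 0  ⇒  m = 46² − 41·37 = 599
m = 599 > 0,  v_rel·d = 46 > 0  ⇒  inside

inside=yes margin=599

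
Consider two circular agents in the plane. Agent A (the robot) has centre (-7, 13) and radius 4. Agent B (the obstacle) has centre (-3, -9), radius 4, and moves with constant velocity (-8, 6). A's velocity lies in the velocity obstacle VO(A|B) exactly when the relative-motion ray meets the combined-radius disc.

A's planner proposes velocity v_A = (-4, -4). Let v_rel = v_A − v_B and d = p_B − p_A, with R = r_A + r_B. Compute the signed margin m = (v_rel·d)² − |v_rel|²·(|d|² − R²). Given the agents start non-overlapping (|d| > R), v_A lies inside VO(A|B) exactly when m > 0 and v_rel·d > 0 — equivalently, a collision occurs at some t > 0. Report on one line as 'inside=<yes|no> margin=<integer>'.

d = (4, -22),  |d|² = 500;  R = 4+4 = 8,  c = 500−8² = 436
v_rel = (4, -10),  |v_rel|² = 116;  v_rel·d = (4)·(4) + (-10)·(-22) = 236
116·t² − 472·t + 436 = 0  ⇒  m = 236² − 116·436 = 5120
m = 5120 > 0,  v_rel·d = 236 > 0  ⇒  inside

inside=yes margin=5120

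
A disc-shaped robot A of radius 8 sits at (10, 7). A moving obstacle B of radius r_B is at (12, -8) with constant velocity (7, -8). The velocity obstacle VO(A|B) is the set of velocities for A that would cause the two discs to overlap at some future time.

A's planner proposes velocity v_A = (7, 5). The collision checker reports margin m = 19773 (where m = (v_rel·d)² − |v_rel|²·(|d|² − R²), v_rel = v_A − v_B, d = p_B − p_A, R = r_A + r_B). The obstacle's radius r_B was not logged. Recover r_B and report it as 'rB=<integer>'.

m = 19773
d = (2, -15);  v_rel = (0, 13),  |v_rel|² = 169
v_rel×d = (0)·(-15) − (13)·(2) = -26
since m = R²·169 − (-26)²:  R² = (676 + 19773) / 169 = 121
R = √121 = 11  ⇒  r_B = 11 − 8 = 3

rB=3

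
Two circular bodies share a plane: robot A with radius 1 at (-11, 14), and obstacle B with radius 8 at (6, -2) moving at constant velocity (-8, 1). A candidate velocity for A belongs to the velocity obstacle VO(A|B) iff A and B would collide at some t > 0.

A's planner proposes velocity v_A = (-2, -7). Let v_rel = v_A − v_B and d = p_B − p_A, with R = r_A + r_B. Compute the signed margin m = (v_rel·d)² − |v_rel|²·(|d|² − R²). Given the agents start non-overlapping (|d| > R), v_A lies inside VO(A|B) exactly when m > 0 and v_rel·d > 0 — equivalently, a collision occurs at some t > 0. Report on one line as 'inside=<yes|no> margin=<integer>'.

d = (17, -16),  |d|² = 545;  R = 1+8 = 9,  c = 545−9² = 464
v_rel = (6, -8),  |v_rel|² = 100;  v_rel·d = (6)·(17) + (-8)·(-16) = 230
100·t² − 460·t + 464 = 0  ⇒  m = 230² − 100·464 = 6500
m = 6500 > 0,  v_rel·d = 230 > 0  ⇒  inside

inside=yes margin=6500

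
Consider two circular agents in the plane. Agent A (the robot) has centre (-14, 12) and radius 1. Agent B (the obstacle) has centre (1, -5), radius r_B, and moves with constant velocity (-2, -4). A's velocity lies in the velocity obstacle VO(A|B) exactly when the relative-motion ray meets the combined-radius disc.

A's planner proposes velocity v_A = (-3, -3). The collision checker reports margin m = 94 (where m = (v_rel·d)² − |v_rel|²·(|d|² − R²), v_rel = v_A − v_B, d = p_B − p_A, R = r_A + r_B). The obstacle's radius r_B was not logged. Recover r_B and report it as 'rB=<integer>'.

m = 94
d = (15, -17);  v_rel = (-1, 1),  |v_rel|² = 2
v_rel×d = (-1)·(-17) − (1)·(15) = 2
since m = R²·2 − 2²:  R² = (4 + 94) / 2 = 49
R = √49 = 7  ⇒  r_B = 7 − 1 = 6

rB=6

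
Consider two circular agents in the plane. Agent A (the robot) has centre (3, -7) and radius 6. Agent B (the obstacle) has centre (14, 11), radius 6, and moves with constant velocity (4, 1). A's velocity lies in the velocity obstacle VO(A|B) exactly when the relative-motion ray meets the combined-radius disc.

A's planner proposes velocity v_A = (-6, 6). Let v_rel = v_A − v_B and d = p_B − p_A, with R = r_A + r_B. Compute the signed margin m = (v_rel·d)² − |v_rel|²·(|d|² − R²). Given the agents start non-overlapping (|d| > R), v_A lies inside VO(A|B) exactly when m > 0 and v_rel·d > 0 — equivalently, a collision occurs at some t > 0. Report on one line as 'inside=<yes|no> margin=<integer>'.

d = (11, 18),  |d|² = 445;  R = 6+6 = 12,  c = 445−12² = 301
v_rel = (-10, 5),  |v_rel|² = 125;  v_rel·d = (-10)·(11) + (5)·(18) = -20
125·t² + 40·t + 301 = 0  ⇒  m = (-20)² − 125·301 = -37225
m = -37225 < 0,  v_rel·d = -20 < 0  ⇒  outside

inside=no margin=-37225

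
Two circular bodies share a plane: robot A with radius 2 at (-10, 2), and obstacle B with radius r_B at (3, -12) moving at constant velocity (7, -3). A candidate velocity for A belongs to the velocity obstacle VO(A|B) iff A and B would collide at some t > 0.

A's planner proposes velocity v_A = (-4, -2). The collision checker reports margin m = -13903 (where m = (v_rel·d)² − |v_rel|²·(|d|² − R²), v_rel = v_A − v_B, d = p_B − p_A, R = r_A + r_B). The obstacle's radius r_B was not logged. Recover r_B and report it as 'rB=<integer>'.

m = -13903
d = (13, -14);  v_rel = (-11, 1),  |v_rel|² = 122
v_rel×d = (-11)·(-14) − (1)·(13) = 141
since m = R²·122 − 141²:  R² = (19881 + -13903) / 122 = 49
R = √49 = 7  ⇒  r_B = 7 − 2 = 5

rB=5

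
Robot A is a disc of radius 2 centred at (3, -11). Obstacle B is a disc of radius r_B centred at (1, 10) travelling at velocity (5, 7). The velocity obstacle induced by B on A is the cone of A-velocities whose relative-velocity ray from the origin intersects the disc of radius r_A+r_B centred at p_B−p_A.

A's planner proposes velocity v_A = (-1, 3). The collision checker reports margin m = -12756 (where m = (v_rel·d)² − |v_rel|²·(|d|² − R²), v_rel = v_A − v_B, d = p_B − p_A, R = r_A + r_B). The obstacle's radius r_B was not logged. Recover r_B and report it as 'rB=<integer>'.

m = -12756
d = (-2, 21);  v_rel = (-6, -4),  |v_rel|² = 52
v_rel×d = (-6)·(21) − (-4)·(-2) = -134
since m = R²·52 − (-134)²:  R² = (17956 + -12756) / 52 = 100
R = √100 = 10  ⇒  r_B = 10 − 2 = 8

rB=8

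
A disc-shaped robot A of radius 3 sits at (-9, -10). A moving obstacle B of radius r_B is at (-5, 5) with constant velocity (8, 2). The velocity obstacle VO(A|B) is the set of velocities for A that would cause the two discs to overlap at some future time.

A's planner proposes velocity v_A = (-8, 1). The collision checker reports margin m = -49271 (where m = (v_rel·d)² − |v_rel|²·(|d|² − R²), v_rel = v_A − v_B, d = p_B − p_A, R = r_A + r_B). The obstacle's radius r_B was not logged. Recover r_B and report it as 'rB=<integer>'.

m = -49271
d = (4, 15);  v_rel = (-16, -1),  |v_rel|² = 257
v_rel×d = (-16)·(15) − (-1)·(4) = -236
since m = R²·257 − (-236)²:  R² = (55696 + -49271) / 257 = 25
R = √25 = 5  ⇒  r_B = 5 − 3 = 2

rB=2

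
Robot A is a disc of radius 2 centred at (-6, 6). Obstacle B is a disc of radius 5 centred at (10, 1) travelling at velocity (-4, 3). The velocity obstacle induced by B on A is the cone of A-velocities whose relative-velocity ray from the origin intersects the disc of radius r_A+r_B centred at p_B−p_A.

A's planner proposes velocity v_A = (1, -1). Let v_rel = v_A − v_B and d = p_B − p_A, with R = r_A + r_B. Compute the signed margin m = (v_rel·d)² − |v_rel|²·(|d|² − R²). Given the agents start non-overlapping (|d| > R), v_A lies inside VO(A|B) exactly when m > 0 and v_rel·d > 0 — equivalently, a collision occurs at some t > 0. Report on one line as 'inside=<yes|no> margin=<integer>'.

d = (16, -5),  |d|² = 281;  R = 2+5 = 7,  c = 281−7² = 232
v_rel = (5, -4),  |v_rel|² = 41;  v_rel·d = (5)·(16) + (-4)·(-5) = 100
41·t² − 200·t + 232 = 0  ⇒  m = 100² − 41·232 = 488
m = 488 > 0,  v_rel·d = 100 > 0  ⇒  inside

inside=yes margin=488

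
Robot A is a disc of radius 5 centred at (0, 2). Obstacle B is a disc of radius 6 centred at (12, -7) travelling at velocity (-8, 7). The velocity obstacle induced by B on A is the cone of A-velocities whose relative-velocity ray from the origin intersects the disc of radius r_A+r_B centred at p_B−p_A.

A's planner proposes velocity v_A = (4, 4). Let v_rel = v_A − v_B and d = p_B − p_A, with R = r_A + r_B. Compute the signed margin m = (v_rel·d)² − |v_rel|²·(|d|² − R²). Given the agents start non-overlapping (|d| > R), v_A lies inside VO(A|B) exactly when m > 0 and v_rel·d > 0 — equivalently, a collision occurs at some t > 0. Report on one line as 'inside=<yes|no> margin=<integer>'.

d = (12, -9),  |d|² = 225;  R = 5+6 = 11,  c = 225−11² = 104
v_rel = (12, -3),  |v_rel|² = 153;  v_rel·d = (12)·(12) + (-3)·(-9) = 171
153·t² − 342·t + 104 = 0  ⇒  m = 171² − 153·104 = 13329
m = 13329 > 0,  v_rel·d = 171 > 0  ⇒  inside

inside=yes margin=13329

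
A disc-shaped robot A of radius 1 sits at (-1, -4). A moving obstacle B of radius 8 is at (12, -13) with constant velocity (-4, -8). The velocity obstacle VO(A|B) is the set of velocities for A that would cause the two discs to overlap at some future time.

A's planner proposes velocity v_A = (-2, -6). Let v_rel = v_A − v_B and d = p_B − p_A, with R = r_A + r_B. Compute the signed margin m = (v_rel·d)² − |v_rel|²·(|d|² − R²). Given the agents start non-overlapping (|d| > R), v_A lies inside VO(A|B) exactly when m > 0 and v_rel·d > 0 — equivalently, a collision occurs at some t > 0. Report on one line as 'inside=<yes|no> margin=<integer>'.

d = (13, -9),  |d|² = 250;  R = 1+8 = 9,  c = 250−9² = 169
v_rel = (2, 2),  |v_rel|² = 8;  v_rel·d = (2)·(13) + (2)·(-9) = 8
8·t² − 16·t + 169 = 0  ⇒  m = 8² − 8·169 = -1288
m = -1288 < 0,  v_rel·d = 8 > 0  ⇒  outside

inside=no margin=-1288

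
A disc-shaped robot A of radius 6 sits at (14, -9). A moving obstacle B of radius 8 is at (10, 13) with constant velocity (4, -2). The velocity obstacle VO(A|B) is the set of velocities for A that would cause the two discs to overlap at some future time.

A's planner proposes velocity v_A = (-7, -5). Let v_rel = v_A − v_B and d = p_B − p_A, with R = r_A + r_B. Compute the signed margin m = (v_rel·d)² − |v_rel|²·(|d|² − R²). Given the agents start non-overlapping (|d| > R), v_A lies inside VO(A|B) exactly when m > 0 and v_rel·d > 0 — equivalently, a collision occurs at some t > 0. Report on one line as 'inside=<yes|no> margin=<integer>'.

d = (-4, 22),  |d|² = 500;  R = 6+8 = 14,  c = 500−14² = 304
v_rel = (-11, -3),  |v_rel|² = 130;  v_rel·d = (-11)·(-4) + (-3)·(22) = -22
130·t² + 44·t + 304 = 0  ⇒  m = (-22)² − 130·304 = -39036
m = -39036 < 0,  v_rel·d = -22 < 0  ⇒  outside

inside=no margin=-39036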